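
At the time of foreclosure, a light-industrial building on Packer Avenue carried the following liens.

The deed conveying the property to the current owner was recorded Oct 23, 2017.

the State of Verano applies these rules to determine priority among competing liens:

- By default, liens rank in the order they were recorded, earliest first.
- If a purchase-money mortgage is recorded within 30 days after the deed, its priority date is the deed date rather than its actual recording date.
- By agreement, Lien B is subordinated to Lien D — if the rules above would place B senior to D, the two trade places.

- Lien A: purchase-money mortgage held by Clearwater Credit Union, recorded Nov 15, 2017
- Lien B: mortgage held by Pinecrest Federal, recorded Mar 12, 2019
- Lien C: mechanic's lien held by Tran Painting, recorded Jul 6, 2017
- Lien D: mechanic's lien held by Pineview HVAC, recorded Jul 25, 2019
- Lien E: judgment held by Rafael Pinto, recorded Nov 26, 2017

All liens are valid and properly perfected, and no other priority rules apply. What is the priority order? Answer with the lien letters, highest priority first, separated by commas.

First, effective dates: A's effective date is the deed date, Oct 23, 2017.
By effective date, earliest first: C (Jul 6, 2017), A (Oct 23, 2017), E (Nov 26, 2017), B (Mar 12, 2019), D (Jul 25, 2019).
B would otherwise be senior to D, so under the subordination agreement B and D exchange positions.

C, A, E, D, B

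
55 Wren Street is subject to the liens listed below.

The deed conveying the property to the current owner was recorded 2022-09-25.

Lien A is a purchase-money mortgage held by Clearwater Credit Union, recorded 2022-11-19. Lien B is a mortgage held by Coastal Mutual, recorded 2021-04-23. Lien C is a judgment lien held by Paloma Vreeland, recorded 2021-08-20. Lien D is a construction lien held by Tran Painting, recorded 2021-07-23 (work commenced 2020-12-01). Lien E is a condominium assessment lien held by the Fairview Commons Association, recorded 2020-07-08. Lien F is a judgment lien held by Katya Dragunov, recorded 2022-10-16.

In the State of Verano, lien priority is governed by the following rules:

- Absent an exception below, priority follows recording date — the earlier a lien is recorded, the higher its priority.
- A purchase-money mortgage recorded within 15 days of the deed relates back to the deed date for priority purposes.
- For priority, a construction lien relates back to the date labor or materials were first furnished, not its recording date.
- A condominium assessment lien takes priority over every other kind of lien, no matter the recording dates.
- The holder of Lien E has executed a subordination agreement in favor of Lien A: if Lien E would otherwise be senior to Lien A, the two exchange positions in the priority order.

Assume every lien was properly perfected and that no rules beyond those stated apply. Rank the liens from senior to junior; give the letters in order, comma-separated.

A, D, B, C, F, E

Effective dates: A missed the 15-day window (55 days after the deed), so its recording date stands; D relates back to 2020-12-01 (work commenced).
As a condominium assessment lien, E is senior to every other lien.
Remaining liens by effective date: D (2020-12-01), B (2021-04-23), C (2021-08-20), F (2022-10-16), A (2022-11-19).
E is senior to A before the subordination, so the two trade places.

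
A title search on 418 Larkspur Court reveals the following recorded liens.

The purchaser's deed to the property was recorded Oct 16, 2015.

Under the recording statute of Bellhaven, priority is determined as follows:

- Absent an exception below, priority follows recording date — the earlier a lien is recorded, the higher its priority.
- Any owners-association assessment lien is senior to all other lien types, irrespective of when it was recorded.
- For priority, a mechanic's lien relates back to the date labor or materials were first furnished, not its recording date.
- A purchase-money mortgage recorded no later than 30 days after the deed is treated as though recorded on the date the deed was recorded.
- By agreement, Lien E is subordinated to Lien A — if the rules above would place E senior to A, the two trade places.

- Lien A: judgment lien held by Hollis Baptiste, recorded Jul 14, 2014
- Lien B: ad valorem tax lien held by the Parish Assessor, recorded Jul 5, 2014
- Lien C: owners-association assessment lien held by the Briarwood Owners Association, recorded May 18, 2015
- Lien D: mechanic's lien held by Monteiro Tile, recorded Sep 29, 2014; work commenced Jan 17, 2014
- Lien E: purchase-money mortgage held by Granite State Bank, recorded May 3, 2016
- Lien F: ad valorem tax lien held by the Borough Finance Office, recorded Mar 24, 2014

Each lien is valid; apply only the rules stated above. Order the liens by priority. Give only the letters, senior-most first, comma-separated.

C, D, F, B, A, E

Effective dates: D relates back to Jan 17, 2014 (work commenced); E was recorded 200 days after the deed — beyond 30 days — so no relation-back applies.
C, as an owners-association assessment lien, has superpriority and ranks first.
Among the remaining liens, by effective date: D (Jan 17, 2014), F (Mar 24, 2014), B (Jul 5, 2014), A (Jul 14, 2014), E (May 3, 2016).
Since E is not senior to A, the subordination leaves the order unchanged.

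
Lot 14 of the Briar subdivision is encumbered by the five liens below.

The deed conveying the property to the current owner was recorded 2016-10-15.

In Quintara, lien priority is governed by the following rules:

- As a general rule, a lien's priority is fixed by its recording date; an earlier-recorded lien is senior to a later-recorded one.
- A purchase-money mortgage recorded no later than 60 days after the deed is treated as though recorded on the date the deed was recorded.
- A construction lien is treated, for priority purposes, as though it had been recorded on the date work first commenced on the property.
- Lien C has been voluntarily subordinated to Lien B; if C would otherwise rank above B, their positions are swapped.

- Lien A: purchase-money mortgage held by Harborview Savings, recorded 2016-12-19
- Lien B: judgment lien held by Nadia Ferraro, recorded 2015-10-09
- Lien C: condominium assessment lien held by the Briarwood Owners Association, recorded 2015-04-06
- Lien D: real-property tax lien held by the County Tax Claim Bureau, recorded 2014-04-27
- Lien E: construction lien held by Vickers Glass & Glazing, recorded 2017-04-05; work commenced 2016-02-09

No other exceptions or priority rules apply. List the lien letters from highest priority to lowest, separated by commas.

D, B, C, E, A

Effective dates after the stated exceptions: A missed the 60-day window (65 days after the deed), so its recording date stands; E relates back to 2016-02-09 (work commenced).
By effective date, earliest first: D (2014-04-27), C (2015-04-06), B (2015-10-09), E (2016-02-09), A (2016-12-19).
The subordination applies — C was senior to B — so C and B swap.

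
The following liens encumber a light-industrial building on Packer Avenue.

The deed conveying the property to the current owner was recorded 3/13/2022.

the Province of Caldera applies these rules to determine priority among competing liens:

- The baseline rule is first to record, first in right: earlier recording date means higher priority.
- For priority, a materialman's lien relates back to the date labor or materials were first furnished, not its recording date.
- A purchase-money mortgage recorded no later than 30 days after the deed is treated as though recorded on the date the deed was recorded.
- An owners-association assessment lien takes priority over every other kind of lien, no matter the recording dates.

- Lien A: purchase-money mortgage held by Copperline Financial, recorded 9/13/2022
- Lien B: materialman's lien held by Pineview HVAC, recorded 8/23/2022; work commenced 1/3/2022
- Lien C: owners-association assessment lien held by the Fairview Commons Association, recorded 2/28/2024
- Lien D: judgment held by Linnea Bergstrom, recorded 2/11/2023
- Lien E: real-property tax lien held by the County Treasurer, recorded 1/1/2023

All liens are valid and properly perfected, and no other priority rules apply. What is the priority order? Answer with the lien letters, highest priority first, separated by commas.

Effective dates after the stated exceptions: A was recorded 184 days after the deed, outside the 30-day window, so it keeps its recording date; B is treated as recorded 1/3/2022, the work-commencement date.
C, as an owners-association assessment lien, has superpriority and ranks first.
Ordering the rest by effective date: B (1/3/2022), A (9/13/2022), E (1/1/2023), D (2/11/2023).

C, B, A, E, D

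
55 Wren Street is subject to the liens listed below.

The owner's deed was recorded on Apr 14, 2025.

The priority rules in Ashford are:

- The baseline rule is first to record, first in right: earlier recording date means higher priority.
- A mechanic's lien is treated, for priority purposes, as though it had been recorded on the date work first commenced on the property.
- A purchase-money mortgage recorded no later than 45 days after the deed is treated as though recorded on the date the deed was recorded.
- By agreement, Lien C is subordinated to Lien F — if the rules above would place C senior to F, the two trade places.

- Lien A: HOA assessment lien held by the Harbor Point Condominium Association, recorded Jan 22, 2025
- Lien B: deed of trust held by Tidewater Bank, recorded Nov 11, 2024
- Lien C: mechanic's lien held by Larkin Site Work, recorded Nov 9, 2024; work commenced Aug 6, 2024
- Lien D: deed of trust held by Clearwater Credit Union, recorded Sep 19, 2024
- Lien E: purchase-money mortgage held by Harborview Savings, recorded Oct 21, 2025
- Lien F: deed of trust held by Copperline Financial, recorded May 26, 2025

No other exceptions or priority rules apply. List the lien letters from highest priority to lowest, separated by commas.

F, D, B, A, C, E

Adjusting effective dates: C's effective date is Aug 6, 2024, when work began; E missed the 45-day window (190 days after the deed), so its recording date stands.
By effective date: C (Aug 6, 2024), D (Sep 19, 2024), B (Nov 11, 2024), A (Jan 22, 2025), F (May 26, 2025), E (Oct 21, 2025).
The subordination applies — C was senior to F — so C and F swap.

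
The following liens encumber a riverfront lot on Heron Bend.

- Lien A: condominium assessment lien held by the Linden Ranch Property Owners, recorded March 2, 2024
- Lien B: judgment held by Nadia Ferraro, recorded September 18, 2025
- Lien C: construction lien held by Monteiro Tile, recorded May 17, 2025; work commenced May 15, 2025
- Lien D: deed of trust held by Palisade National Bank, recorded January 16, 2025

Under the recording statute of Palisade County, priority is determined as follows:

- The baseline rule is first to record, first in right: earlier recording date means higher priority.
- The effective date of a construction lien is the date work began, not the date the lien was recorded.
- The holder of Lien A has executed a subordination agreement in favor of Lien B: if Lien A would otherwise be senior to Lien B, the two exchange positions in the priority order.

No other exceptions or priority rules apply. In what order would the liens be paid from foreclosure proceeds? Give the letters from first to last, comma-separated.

Adjusting effective dates: C is treated as recorded May 15, 2025, the work-commencement date.
Sorted by effective date: A (March 2, 2024), D (January 16, 2025), C (May 15, 2025), B (September 18, 2025).
A is senior to B before the subordination, so the two trade places.

B, D, C, A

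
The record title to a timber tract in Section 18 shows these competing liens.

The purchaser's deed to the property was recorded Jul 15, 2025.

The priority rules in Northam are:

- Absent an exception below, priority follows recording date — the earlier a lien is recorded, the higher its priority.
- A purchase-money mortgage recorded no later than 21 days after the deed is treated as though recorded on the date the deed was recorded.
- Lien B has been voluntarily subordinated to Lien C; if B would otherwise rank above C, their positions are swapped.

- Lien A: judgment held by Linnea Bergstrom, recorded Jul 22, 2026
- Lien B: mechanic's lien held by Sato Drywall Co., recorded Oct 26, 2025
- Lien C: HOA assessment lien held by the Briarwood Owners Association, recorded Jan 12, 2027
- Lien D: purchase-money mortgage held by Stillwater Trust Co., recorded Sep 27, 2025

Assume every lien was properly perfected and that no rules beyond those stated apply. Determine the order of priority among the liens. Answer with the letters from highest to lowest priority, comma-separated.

Effective dates: D was recorded 74 days after the deed, outside the 21-day window, so it keeps its recording date.
Ordering by effective date: D (Sep 27, 2025), B (Oct 26, 2025), A (Jul 22, 2026), C (Jan 12, 2027).
Because B would otherwise rank above C, the subordination swaps them.

D, C, A, B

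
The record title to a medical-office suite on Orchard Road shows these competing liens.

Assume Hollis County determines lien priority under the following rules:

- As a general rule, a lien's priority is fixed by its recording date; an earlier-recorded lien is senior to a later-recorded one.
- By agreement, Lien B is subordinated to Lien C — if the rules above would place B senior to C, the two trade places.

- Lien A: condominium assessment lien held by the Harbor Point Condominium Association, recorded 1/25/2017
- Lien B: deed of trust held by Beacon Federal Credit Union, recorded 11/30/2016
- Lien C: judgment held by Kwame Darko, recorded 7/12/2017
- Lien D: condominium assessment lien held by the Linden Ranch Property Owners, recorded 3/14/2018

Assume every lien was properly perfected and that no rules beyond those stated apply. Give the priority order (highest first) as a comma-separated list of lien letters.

Ordering by effective date: B (11/30/2016), A (1/25/2017), C (7/12/2017), D (3/14/2018).
B would otherwise be senior to C, so under the subordination agreement B and C exchange positions.

C, A, B, D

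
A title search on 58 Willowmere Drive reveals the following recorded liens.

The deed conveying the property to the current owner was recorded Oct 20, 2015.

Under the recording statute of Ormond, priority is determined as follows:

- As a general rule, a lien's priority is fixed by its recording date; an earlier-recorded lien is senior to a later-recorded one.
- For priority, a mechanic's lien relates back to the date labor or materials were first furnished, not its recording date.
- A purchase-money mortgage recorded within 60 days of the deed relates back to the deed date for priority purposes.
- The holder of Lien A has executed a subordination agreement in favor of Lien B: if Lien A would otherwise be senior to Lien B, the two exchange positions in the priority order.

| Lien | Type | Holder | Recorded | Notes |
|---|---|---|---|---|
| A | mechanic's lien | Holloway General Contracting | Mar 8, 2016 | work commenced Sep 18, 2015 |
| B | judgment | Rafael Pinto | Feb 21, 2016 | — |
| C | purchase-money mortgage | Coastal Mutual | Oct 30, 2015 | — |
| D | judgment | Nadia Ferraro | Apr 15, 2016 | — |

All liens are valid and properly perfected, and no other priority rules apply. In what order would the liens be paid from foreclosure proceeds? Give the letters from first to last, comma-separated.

B, C, A, D

Effective dates: A relates back to Sep 18, 2015 (work commenced); C's effective date is the deed date, Oct 20, 2015.
By effective date: A (Sep 18, 2015), C (Oct 20, 2015), B (Feb 21, 2016), D (Apr 15, 2016).
A is senior to B before the subordination, so the two trade places.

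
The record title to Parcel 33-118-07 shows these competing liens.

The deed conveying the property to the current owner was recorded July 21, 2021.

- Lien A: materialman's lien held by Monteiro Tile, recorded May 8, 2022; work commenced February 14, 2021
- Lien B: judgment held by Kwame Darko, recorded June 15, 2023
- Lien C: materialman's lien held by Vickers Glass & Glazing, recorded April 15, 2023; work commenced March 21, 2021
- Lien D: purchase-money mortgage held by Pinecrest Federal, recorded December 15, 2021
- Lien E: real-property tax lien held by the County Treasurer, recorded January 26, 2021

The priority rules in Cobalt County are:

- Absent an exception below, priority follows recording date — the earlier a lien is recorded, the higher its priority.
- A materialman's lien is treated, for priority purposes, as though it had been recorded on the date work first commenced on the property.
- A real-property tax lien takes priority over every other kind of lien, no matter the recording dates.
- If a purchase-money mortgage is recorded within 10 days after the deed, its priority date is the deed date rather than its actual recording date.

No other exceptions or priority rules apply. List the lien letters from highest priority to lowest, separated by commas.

E, A, C, D, B

Effective dates: A's effective date is February 14, 2021, when work began; C relates back to March 21, 2021 (work commenced); D missed the 10-day window (147 days after the deed), so its recording date stands.
As a real-property tax lien, E is senior to every other lien.
Ordering the rest by effective date: A (February 14, 2021), C (March 21, 2021), D (December 15, 2021), B (June 15, 2023).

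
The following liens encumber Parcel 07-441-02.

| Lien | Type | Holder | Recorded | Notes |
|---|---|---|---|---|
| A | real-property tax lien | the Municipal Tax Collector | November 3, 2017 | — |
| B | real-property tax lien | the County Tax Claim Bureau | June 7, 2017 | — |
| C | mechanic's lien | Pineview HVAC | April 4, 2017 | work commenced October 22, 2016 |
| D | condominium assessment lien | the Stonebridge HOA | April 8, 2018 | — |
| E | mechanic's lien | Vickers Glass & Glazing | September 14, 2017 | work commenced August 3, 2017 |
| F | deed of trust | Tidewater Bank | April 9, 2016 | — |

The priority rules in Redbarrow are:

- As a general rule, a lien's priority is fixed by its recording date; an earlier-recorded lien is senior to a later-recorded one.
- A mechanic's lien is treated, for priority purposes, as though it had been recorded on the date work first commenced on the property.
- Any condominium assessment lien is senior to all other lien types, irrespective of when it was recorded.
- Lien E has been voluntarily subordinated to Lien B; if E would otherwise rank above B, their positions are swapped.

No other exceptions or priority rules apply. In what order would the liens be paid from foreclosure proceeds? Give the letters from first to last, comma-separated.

Adjusting effective dates: C's effective date is October 22, 2016, when work began; E is treated as recorded August 3, 2017, the work-commencement date.
D, as a condominium assessment lien, has superpriority and ranks first.
The other liens, earliest effective date first: F (April 9, 2016), C (October 22, 2016), B (June 7, 2017), E (August 3, 2017), A (November 3, 2017).
E already ranks below B; the subordination has no effect.

D, F, C, B, E, A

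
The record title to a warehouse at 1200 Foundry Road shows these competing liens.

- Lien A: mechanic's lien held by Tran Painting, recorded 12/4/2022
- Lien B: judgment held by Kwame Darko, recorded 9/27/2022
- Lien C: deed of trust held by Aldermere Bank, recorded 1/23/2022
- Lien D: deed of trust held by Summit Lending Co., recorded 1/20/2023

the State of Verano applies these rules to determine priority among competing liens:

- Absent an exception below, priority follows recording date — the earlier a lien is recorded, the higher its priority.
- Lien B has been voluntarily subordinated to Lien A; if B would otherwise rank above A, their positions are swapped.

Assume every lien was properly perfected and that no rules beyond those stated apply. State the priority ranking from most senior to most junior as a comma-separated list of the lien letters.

C, A, B, D

By effective date, earliest first: C (1/23/2022), B (9/27/2022), A (12/4/2022), D (1/20/2023).
Because B would otherwise rank above A, the subordination swaps them.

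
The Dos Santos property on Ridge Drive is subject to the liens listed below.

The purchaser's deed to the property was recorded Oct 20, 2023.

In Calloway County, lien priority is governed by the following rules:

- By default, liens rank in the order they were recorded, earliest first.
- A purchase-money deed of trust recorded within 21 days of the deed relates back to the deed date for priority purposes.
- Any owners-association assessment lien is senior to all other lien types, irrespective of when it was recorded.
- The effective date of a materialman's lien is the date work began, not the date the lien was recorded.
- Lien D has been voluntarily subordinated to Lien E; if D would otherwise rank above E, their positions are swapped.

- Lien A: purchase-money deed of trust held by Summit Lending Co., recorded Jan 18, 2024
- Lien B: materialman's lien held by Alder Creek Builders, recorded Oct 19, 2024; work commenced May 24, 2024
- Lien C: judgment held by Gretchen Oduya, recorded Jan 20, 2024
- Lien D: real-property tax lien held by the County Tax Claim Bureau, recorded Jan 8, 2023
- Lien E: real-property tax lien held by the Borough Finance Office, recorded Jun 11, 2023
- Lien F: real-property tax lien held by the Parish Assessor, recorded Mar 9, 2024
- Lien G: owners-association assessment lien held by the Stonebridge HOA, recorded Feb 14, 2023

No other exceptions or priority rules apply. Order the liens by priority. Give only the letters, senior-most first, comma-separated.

G, E, D, A, C, F, B

Adjusting effective dates: A was recorded 90 days after the deed, outside the 21-day window, so it keeps its recording date; B's effective date is May 24, 2024, when work began.
G is an owners-association assessment lien and takes priority over every other lien.
The other liens, earliest effective date first: D (Jan 8, 2023), E (Jun 11, 2023), A (Jan 18, 2024), C (Jan 20, 2024), F (Mar 9, 2024), B (May 24, 2024).
The subordination applies — D was senior to E — so D and E swap.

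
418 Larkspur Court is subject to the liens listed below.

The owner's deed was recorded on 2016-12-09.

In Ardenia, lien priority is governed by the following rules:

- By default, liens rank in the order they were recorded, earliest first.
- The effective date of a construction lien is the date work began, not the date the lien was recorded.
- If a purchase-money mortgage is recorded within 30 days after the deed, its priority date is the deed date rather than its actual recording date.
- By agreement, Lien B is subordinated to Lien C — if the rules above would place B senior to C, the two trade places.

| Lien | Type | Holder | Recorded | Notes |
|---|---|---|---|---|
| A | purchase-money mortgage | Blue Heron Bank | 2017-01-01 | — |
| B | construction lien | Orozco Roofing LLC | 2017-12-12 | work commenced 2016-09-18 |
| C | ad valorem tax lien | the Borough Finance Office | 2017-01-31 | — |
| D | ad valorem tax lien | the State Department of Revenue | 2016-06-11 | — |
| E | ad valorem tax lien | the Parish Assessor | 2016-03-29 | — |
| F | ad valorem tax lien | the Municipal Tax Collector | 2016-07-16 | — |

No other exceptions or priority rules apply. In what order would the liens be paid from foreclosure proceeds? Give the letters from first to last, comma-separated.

Effective dates after the stated exceptions: A's effective date is the deed date, 2016-12-09; B is treated as recorded 2016-09-18, the work-commencement date.
Sorted by effective date: E (2016-03-29), D (2016-06-11), F (2016-07-16), B (2016-09-18), A (2016-12-09), C (2017-01-31).
Because B would otherwise rank above C, the subordination swaps them.

E, D, F, C, A, B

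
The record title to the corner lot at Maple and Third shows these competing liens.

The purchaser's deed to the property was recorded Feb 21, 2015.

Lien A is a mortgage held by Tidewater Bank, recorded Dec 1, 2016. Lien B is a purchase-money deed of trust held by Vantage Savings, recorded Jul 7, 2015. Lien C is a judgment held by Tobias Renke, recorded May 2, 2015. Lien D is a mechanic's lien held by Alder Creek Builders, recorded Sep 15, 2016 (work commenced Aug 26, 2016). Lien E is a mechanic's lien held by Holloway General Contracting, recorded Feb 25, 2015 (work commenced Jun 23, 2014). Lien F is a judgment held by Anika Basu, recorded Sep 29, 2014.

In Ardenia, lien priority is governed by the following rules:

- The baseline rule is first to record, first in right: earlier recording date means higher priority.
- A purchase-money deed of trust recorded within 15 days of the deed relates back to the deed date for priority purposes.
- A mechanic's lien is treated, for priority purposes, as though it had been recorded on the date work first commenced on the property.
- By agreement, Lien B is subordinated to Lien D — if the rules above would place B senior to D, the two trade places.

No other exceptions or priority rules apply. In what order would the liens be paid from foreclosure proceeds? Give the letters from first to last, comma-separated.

E, F, C, D, B, A

First, effective dates: B was recorded 136 days after the deed, outside the 15-day window, so it keeps its recording date; D relates back to Aug 26, 2016 (work commenced); E relates back to Jun 23, 2014 (work commenced).
By effective date, earliest first: E (Jun 23, 2014), F (Sep 29, 2014), C (May 2, 2015), B (Jul 7, 2015), D (Aug 26, 2016), A (Dec 1, 2016).
B would otherwise be senior to D, so under the subordination agreement B and D exchange positions.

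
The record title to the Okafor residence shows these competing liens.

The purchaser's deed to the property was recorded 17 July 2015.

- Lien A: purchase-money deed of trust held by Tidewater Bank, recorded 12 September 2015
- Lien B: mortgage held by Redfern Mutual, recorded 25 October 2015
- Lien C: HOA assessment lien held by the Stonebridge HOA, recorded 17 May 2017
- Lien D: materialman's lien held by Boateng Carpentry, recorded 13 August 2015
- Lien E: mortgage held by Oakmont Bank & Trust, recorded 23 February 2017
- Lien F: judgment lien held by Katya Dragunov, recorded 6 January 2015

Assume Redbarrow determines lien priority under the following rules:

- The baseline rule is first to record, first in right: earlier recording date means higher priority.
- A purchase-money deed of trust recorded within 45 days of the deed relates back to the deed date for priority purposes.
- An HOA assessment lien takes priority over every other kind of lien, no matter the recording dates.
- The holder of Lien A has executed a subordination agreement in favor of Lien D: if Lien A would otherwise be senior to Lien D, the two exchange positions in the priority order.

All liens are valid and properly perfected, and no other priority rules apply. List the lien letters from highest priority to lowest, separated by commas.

Effective dates after the stated exceptions: A was recorded 57 days after the deed — beyond 45 days — so no relation-back applies.
As an HOA assessment lien, C is senior to every other lien.
Ordering the rest by effective date: F (6 January 2015), D (13 August 2015), A (12 September 2015), B (25 October 2015), E (23 February 2017).
A is already junior to D, so the subordination agreement changes nothing.

C, F, D, A, B, E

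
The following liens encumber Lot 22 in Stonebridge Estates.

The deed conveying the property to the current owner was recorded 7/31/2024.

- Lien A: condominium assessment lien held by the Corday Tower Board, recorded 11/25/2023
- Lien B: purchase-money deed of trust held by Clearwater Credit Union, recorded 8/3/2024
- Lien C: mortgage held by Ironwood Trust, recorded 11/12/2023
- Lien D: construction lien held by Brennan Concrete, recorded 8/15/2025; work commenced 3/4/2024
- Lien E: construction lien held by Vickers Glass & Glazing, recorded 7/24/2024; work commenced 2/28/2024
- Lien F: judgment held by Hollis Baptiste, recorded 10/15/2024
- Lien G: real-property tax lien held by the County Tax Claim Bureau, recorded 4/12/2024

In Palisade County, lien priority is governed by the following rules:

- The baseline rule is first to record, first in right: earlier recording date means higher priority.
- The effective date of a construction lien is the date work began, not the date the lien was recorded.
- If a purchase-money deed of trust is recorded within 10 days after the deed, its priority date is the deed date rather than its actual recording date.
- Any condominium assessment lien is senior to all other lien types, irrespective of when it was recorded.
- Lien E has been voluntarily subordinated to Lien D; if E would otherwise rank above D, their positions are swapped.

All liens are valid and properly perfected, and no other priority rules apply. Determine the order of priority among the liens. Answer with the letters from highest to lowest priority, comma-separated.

Effective dates after the stated exceptions: B's effective date is the deed date, 7/31/2024; D is treated as recorded 3/4/2024, the work-commencement date; E's effective date is 2/28/2024, when work began.
A, as a condominium assessment lien, has superpriority and ranks first.
Remaining liens by effective date: C (11/12/2023), E (2/28/2024), D (3/4/2024), G (4/12/2024), B (7/31/2024), F (10/15/2024).
E is senior to D before the subordination, so the two trade places.

A, C, D, E, G, B, F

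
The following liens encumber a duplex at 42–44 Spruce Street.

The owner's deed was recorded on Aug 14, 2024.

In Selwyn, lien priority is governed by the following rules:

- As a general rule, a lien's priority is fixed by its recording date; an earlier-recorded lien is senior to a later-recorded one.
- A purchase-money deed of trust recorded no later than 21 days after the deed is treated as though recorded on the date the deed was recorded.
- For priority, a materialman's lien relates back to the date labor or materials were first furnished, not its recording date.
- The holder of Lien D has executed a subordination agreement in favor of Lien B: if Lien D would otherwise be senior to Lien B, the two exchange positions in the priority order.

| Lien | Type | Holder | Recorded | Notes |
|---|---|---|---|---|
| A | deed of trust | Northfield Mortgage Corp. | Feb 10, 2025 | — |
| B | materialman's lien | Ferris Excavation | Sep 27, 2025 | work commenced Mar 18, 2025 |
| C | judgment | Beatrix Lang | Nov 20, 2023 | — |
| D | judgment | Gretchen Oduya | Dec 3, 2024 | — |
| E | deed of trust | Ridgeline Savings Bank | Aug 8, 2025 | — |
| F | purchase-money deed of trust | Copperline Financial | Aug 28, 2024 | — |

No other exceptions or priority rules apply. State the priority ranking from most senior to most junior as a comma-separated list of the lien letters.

Effective dates: B is treated as recorded Mar 18, 2025, the work-commencement date; F relates back to the deed date Aug 14, 2024.
Sorted by effective date: C (Nov 20, 2023), F (Aug 14, 2024), D (Dec 3, 2024), A (Feb 10, 2025), B (Mar 18, 2025), E (Aug 8, 2025).
D would otherwise be senior to B, so under the subordination agreement D and B exchange positions.

C, F, B, A, D, E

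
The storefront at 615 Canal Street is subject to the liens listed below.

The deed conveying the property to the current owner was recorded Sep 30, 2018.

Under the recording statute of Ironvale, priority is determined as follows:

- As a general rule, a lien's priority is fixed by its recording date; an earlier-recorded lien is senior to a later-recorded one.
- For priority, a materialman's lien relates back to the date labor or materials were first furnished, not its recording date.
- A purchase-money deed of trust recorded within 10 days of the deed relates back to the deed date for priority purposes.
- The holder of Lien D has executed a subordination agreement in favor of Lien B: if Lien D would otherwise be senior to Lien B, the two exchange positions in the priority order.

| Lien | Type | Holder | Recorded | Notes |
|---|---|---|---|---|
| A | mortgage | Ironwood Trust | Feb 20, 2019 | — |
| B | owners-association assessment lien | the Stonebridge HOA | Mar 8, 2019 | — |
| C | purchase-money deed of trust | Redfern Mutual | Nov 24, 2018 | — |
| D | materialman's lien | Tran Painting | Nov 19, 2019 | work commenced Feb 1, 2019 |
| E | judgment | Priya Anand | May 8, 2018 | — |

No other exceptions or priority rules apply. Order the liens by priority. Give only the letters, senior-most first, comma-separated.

E, C, B, A, D

Effective dates after the stated exceptions: C was recorded 55 days after the deed, outside the 10-day window, so it keeps its recording date; D is treated as recorded Feb 1, 2019, the work-commencement date.
Ordering by effective date: E (May 8, 2018), C (Nov 24, 2018), D (Feb 1, 2019), A (Feb 20, 2019), B (Mar 8, 2019).
The subordination applies — D was senior to B — so D and B swap.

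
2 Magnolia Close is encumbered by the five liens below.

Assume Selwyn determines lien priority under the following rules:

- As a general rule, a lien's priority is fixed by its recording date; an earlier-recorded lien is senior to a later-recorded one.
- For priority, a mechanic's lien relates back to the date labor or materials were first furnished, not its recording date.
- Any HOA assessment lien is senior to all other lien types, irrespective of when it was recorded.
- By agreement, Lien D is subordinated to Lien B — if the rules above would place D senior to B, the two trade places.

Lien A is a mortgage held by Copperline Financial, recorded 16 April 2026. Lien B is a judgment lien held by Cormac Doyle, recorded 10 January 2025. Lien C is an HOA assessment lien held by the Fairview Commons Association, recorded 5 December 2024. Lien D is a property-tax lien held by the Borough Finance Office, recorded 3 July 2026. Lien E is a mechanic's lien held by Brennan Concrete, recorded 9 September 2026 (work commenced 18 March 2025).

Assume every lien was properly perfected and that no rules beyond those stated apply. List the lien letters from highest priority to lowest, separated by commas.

Adjusting effective dates: E's effective date is 18 March 2025, when work began.
C is an HOA assessment lien, so it outranks all other liens regardless of date.
Remaining liens by effective date: B (10 January 2025), E (18 March 2025), A (16 April 2026), D (3 July 2026).
D is already junior to B, so the subordination agreement changes nothing.

C, B, E, A, D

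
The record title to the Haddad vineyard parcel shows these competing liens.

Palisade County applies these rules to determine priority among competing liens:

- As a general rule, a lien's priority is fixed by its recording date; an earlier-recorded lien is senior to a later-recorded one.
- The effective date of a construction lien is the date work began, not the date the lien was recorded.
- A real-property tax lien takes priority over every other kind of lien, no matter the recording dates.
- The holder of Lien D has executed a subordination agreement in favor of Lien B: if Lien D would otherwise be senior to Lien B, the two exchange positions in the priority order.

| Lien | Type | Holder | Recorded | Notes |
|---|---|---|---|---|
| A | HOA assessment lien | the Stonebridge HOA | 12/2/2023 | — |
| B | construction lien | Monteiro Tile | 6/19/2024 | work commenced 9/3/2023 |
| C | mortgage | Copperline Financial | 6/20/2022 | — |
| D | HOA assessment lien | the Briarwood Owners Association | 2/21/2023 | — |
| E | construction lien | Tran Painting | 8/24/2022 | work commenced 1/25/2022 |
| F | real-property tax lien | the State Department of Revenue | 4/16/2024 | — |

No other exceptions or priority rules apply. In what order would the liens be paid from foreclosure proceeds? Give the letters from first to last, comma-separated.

Effective dates after the stated exceptions: B relates back to 9/3/2023 (work commenced); E's effective date is 1/25/2022, when work began.
F is a real-property tax lien and takes priority over every other lien.
Ordering the rest by effective date: E (1/25/2022), C (6/20/2022), D (2/21/2023), B (9/3/2023), A (12/2/2023).
D would otherwise be senior to B, so under the subordination agreement D and B exchange positions.

F, E, C, B, D, A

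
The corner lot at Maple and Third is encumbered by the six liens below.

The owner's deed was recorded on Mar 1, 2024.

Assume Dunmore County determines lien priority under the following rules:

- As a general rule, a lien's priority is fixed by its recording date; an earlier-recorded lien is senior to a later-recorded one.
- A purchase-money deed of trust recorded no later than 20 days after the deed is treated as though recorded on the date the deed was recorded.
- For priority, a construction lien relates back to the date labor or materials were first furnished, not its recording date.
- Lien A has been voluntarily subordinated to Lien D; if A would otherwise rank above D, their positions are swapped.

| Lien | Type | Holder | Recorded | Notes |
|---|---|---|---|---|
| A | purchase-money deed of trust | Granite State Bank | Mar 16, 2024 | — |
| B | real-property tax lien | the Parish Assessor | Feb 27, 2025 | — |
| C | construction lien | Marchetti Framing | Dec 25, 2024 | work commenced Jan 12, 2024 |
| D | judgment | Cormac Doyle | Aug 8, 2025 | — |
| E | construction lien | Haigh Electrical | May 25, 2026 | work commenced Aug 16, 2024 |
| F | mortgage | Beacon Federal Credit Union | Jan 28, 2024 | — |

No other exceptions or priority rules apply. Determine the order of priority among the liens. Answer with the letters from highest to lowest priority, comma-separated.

First, effective dates: A's effective date is the deed date, Mar 1, 2024; C's effective date is Jan 12, 2024, when work began; E relates back to Aug 16, 2024 (work commenced).
Sorted by effective date: C (Jan 12, 2024), F (Jan 28, 2024), A (Mar 1, 2024), E (Aug 16, 2024), B (Feb 27, 2025), D (Aug 8, 2025).
The subordination applies — A was senior to D — so A and D swap.

C, F, D, E, B, A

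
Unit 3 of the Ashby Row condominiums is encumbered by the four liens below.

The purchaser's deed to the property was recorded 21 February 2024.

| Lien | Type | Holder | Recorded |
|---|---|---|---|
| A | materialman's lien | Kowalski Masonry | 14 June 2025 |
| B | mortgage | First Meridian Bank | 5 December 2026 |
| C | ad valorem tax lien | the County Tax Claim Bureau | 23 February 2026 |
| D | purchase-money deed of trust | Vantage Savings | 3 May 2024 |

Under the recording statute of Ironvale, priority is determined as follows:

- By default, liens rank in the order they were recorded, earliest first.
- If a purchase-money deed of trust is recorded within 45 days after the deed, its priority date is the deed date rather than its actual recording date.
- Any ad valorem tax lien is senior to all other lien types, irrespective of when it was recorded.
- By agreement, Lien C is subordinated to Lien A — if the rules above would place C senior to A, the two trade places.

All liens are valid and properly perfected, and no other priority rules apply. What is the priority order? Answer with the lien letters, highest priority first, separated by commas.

Adjusting effective dates: D was recorded 72 days after the deed, outside the 45-day window, so it keeps its recording date.
C is an ad valorem tax lien, so it outranks all other liens regardless of date.
Remaining liens by effective date: D (3 May 2024), A (14 June 2025), B (5 December 2026).
Because C would otherwise rank above A, the subordination swaps them.

A, D, C, B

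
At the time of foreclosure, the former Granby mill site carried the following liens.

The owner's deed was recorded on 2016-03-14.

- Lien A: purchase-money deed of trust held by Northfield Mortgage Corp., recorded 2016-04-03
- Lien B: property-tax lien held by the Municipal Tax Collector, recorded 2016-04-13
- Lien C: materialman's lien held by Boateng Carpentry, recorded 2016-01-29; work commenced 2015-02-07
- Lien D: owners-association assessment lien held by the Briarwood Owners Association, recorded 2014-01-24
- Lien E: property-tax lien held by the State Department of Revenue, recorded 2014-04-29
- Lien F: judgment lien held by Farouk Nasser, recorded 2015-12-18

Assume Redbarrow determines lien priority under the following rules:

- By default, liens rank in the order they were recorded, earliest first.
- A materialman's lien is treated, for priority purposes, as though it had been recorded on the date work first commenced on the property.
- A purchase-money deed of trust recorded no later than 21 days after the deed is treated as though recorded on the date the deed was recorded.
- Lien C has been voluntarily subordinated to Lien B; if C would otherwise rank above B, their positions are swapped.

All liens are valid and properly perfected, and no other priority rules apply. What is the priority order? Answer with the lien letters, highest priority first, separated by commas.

First, effective dates: A's effective date is the deed date, 2016-03-14; C's effective date is 2015-02-07, when work began.
By effective date: D (2014-01-24), E (2014-04-29), C (2015-02-07), F (2015-12-18), A (2016-03-14), B (2016-04-13).
Because C would otherwise rank above B, the subordination swaps them.

D, E, B, F, A, C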